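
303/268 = 303/268 = 1.13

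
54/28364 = 27/14182 = 0.00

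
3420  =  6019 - 2599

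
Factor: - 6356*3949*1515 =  - 2^2*3^1*5^1*7^1*11^1*101^1 * 227^1*359^1 =- 38026263660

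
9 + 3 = 12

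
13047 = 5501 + 7546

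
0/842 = 0 = 0.00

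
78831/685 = 115 + 56/685 = 115.08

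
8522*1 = 8522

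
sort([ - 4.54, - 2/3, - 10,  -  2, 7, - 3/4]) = [ - 10,-4.54,  -  2 , - 3/4,- 2/3, 7]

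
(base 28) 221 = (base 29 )1r1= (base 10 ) 1625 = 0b11001011001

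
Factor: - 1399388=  - 2^2 * 19^1*18413^1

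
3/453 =1/151 = 0.01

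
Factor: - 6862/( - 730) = 5^( - 1 )*47^1 =47/5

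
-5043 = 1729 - 6772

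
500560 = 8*62570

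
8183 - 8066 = 117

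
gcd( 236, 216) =4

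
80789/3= 26929+ 2/3 =26929.67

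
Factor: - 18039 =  - 3^1*7^1*859^1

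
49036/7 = 7005 + 1/7 = 7005.14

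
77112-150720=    - 73608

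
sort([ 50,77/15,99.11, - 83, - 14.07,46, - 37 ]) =[ - 83,-37, - 14.07,77/15, 46, 50, 99.11] 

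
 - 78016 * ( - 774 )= 60384384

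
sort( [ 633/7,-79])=[- 79,  633/7] 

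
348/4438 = 174/2219  =  0.08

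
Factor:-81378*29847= - 2^1*3^4*11^1*137^1*9949^1 = -2428889166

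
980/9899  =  980/9899 = 0.10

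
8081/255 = 8081/255=31.69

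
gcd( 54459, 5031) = 9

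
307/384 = 307/384 =0.80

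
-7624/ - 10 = 762 +2/5 =762.40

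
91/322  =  13/46 = 0.28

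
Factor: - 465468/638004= -491/673 =- 491^1*673^(-1) 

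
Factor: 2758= 2^1*7^1*197^1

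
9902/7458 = 4951/3729=1.33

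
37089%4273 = 2905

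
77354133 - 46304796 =31049337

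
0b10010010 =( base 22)6E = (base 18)82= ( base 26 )5G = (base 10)146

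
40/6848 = 5/856 = 0.01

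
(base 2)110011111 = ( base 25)GF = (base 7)1132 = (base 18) 151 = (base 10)415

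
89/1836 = 89/1836 = 0.05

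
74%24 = 2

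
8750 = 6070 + 2680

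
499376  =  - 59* (-8464 ) 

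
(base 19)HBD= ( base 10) 6359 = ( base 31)6j4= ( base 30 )71t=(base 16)18D7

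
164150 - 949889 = -785739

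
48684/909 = 16228/303 = 53.56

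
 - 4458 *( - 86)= 383388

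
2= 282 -280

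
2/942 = 1/471 = 0.00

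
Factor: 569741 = 101^1*5641^1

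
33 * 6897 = 227601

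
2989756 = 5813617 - 2823861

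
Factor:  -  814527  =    -  3^2*7^2 * 1847^1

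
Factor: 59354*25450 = 1510559300 = 2^2*5^2* 59^1*503^1 * 509^1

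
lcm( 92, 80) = 1840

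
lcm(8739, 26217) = 26217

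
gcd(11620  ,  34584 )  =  4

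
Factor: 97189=17^1*5717^1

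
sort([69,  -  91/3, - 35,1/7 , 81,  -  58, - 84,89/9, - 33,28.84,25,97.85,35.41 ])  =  [-84, - 58, - 35, - 33 , - 91/3,1/7, 89/9  ,  25,28.84,35.41, 69, 81, 97.85] 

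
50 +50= 100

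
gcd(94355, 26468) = 1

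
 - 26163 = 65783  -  91946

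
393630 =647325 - 253695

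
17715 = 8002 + 9713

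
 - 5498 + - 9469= - 14967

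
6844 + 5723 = 12567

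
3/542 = 3/542 = 0.01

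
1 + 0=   1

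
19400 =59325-39925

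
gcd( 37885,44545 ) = 5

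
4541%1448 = 197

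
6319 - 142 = 6177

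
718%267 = 184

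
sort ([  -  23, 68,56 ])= [ - 23, 56, 68] 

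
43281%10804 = 65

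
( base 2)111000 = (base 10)56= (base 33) 1n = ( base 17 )35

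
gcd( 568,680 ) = 8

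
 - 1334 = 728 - 2062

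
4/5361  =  4/5361 = 0.00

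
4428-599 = 3829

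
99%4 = 3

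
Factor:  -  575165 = -5^1*37^1*3109^1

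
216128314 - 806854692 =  - 590726378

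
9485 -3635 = 5850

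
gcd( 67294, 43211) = 1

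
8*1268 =10144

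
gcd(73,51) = 1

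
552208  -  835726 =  - 283518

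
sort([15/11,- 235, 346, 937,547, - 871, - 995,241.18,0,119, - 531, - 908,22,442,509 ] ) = [ -995, - 908, - 871, - 531, - 235, 0,15/11,22,119,241.18,  346,442,509,547, 937]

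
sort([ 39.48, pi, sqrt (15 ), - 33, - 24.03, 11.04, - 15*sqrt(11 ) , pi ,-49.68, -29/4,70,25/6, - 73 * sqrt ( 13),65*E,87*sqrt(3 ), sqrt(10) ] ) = [ - 73*sqrt ( 13), - 15*sqrt(11 ), - 49.68,  -  33, - 24.03,-29/4,pi, pi,sqrt ( 10 ),sqrt(15), 25/6,11.04, 39.48, 70,87*sqrt( 3 ),65*E] 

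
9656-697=8959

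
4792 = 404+4388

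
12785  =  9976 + 2809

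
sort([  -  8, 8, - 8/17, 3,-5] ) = [ - 8, - 5,-8/17, 3, 8]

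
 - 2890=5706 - 8596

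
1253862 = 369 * 3398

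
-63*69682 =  - 4389966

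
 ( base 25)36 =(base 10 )81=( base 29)2n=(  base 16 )51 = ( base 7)144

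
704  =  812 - 108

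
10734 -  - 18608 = 29342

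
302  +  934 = 1236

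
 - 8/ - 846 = 4/423 = 0.01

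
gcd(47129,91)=1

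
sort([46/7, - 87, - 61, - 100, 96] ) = [ - 100, - 87, - 61, 46/7, 96]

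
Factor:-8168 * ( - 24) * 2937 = 575745984 = 2^6 * 3^2*11^1*89^1 * 1021^1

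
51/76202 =51/76202 = 0.00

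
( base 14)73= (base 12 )85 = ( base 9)122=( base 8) 145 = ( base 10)101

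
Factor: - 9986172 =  - 2^2*3^1*7^1*19^1*6257^1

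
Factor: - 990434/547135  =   - 2^1*5^( - 1)*73^( - 1) * 211^1*1499^( -1)*2347^1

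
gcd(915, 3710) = 5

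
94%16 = 14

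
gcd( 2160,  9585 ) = 135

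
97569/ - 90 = -10841/10 = - 1084.10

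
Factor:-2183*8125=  -17736875 = -5^4*13^1*37^1*59^1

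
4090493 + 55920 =4146413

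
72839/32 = 72839/32 = 2276.22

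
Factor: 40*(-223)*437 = - 3898040   =  -  2^3*5^1*19^1*23^1*223^1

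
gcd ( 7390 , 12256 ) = 2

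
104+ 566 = 670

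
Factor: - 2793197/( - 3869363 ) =11^1*271^1*349^( - 1 )*937^1*11087^(-1 ) 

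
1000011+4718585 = 5718596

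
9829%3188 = 265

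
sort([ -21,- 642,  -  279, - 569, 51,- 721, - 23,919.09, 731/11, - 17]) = [ - 721, - 642, -569,-279, - 23,-21,  -  17, 51,  731/11, 919.09]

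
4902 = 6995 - 2093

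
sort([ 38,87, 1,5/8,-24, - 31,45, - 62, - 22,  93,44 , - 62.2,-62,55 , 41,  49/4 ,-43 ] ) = [-62.2, - 62, - 62,  -  43,-31,  -  24, - 22, 5/8,1, 49/4,  38, 41,44,45,  55,87,93 ]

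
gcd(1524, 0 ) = 1524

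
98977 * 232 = 22962664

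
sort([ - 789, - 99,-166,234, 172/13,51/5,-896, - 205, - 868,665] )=[ - 896, - 868,-789, -205,-166, - 99,  51/5,172/13,234,665]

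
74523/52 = 74523/52 = 1433.13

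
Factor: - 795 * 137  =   - 3^1*5^1*53^1*137^1=- 108915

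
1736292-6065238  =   - 4328946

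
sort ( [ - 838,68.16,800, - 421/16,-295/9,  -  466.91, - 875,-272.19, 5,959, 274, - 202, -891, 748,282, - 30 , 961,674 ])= [ - 891,-875 ,  -  838, - 466.91, - 272.19,-202, - 295/9, - 30, - 421/16,5,68.16,274,282,674,748, 800 , 959,961]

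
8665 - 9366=  -  701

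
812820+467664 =1280484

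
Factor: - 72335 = -5^1*17^1 *23^1*37^1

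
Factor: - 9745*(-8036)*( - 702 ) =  - 2^3*3^3 *5^1*7^2  *  13^1* 41^1*1949^1 = - 54974195640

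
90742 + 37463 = 128205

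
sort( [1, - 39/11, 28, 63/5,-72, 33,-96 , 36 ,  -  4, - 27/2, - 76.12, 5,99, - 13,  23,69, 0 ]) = [ - 96, - 76.12 , - 72,-27/2,-13, - 4,-39/11, 0, 1,5,  63/5,23, 28,33, 36,69,99 ]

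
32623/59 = 552 + 55/59 = 552.93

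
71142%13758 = 2352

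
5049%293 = 68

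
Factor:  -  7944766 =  - 2^1*43^1*92381^1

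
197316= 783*252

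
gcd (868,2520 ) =28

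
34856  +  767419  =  802275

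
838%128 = 70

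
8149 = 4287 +3862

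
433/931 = 433/931 = 0.47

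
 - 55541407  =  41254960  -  96796367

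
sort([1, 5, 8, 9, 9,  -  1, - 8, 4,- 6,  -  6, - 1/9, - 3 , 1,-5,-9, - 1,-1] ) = [ - 9,  -  8,-6, - 6,  -  5, - 3,-1,- 1, - 1, - 1/9,  1, 1, 4, 5,8,9, 9]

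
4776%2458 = 2318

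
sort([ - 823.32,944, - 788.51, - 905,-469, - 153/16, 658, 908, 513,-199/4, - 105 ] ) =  [ - 905, - 823.32, - 788.51, - 469,-105 ,- 199/4 , - 153/16,513,658 , 908, 944] 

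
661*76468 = 50545348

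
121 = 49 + 72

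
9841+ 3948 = 13789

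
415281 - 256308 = 158973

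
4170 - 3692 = 478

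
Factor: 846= 2^1*3^2*47^1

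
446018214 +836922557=1282940771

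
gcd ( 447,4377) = 3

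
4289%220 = 109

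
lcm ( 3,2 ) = 6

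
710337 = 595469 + 114868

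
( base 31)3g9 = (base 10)3388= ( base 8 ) 6474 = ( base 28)490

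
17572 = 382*46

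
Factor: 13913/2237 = 2237^(  -  1 )*13913^1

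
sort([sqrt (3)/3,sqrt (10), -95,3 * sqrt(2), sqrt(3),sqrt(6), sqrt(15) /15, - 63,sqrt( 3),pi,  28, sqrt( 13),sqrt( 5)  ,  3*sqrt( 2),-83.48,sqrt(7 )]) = [ - 95, - 83.48,- 63,sqrt (15) /15,sqrt( 3 )/3, sqrt ( 3 ),sqrt(3), sqrt(5) , sqrt ( 6),sqrt(7),  pi,sqrt( 10),sqrt(13), 3 * sqrt( 2),  3*sqrt( 2 ),28 ] 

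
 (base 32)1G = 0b110000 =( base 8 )60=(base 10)48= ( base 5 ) 143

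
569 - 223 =346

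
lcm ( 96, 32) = 96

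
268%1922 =268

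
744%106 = 2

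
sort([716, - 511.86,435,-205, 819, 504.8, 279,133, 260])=[-511.86, - 205 , 133,260, 279, 435,504.8,716 , 819 ] 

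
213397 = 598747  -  385350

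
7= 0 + 7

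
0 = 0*13162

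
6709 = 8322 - 1613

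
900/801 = 1 + 11/89 = 1.12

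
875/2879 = 875/2879 = 0.30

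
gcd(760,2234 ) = 2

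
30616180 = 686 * 44630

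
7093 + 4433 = 11526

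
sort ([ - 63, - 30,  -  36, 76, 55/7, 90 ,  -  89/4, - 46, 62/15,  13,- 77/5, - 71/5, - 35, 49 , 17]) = [ - 63, -46, - 36 ,  -  35 ,  -  30,  -  89/4 , -77/5, - 71/5, 62/15, 55/7,13, 17 , 49,76,90] 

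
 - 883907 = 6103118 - 6987025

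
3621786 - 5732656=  - 2110870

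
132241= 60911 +71330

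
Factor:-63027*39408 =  - 2^4*3^3*47^1*149^1 * 821^1 = - 2483768016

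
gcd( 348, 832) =4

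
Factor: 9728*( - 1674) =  - 2^10*3^3*19^1*31^1 = -16284672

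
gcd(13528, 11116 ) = 4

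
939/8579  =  939/8579 =0.11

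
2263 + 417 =2680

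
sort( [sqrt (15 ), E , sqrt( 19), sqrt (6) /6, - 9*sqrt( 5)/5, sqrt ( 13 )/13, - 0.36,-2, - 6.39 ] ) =[ - 6.39,  -  9*sqrt(5 )/5, -2, - 0.36, sqrt(13)/13, sqrt( 6)/6, E,sqrt (15 ) , sqrt( 19 )]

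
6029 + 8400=14429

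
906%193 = 134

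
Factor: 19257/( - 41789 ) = - 147/319  =  - 3^1 * 7^2*11^(-1 )*29^( -1)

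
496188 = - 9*( - 55132) 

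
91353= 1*91353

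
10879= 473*23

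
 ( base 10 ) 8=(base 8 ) 10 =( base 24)8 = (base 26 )8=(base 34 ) 8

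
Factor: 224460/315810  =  2^1*11^( - 2 )*43^1 = 86/121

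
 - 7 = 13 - 20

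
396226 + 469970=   866196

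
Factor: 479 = 479^1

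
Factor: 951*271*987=254370627=3^2 * 7^1*47^1*271^1*317^1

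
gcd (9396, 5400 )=108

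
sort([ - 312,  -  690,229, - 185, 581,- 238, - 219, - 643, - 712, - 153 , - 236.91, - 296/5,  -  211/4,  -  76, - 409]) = [ -712, - 690, - 643, - 409, -312,-238, - 236.91, - 219, - 185, - 153, - 76, - 296/5, - 211/4, 229, 581 ]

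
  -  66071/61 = -1084 + 53/61=   - 1083.13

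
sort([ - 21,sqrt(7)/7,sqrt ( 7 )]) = [ - 21,sqrt( 7)/7,sqrt( 7 ) ] 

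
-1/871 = - 1+870/871= - 0.00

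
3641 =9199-5558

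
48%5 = 3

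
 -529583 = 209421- 739004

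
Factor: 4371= 3^1*31^1*47^1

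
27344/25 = 27344/25 = 1093.76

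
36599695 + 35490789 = 72090484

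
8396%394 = 122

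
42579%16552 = 9475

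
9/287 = 9/287=0.03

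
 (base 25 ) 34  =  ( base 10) 79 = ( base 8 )117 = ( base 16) 4F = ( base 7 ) 142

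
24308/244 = 99 + 38/61 = 99.62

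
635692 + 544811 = 1180503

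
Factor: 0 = 0^1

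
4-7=-3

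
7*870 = 6090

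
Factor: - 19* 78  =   - 2^1*3^1*13^1*19^1 =- 1482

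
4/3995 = 4/3995 = 0.00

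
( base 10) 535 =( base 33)g7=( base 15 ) 25A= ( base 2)1000010111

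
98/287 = 14/41 = 0.34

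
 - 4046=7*( - 578)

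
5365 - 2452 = 2913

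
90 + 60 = 150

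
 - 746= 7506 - 8252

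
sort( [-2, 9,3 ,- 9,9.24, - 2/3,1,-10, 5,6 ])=[-10,-9, - 2,-2/3,1, 3,  5,6  ,  9,  9.24 ]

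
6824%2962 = 900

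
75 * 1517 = 113775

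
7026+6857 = 13883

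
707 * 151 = 106757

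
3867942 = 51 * 75842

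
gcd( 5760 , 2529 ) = 9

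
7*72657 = 508599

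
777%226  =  99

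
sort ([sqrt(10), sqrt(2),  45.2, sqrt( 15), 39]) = [ sqrt( 2), sqrt ( 10 ), sqrt (15), 39 , 45.2]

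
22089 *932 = 20586948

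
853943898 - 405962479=447981419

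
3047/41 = 74 + 13/41 = 74.32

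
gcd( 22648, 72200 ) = 152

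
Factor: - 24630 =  - 2^1*3^1*5^1* 821^1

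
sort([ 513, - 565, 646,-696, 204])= [-696, - 565,204, 513, 646] 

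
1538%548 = 442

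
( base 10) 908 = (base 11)756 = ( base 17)327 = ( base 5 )12113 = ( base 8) 1614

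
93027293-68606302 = 24420991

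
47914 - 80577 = -32663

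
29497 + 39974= 69471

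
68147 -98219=  -  30072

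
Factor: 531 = 3^2  *59^1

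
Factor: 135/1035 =3/23 = 3^1*23^( - 1 )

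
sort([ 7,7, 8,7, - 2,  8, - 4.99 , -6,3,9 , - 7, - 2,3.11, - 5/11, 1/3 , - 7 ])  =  [- 7, - 7, - 6,  -  4.99, - 2, - 2, - 5/11 , 1/3,3, 3.11,7 , 7, 7, 8, 8,9 ]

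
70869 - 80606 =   -  9737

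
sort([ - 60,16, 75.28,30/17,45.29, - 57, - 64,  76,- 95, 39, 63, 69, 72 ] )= [ - 95, - 64, - 60, - 57,30/17, 16,39, 45.29 , 63, 69,72,75.28, 76 ]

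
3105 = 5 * 621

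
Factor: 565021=41^1 * 13781^1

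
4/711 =4/711 = 0.01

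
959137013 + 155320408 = 1114457421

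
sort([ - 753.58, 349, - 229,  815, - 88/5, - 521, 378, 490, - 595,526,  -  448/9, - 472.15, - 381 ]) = [ - 753.58, - 595, - 521, - 472.15,-381, - 229, - 448/9, - 88/5, 349, 378, 490,526,815] 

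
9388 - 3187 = 6201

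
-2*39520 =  - 79040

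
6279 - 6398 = - 119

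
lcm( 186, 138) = 4278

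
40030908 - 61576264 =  - 21545356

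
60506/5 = 60506/5= 12101.20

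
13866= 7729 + 6137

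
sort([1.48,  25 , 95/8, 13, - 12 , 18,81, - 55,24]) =[ - 55, -12, 1.48,95/8, 13,18, 24,25,81]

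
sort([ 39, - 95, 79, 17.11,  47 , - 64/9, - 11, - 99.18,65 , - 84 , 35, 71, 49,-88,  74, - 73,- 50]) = [-99.18,- 95, - 88,  -  84,  -  73 ,-50,-11, -64/9,17.11, 35,39,  47,49,65, 71, 74, 79]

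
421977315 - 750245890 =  - 328268575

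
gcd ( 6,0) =6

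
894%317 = 260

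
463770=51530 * 9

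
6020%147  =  140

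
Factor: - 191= - 191^1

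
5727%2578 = 571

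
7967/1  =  7967 = 7967.00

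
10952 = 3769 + 7183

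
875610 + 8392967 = 9268577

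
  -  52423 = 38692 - 91115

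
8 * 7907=63256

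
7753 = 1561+6192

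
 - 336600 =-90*3740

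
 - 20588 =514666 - 535254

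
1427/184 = 1427/184 = 7.76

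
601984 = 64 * 9406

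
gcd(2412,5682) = 6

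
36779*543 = 19970997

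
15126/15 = 5042/5 = 1008.40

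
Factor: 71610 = 2^1*3^1*5^1*7^1 * 11^1*31^1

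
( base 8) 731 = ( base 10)473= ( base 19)15H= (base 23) KD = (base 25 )in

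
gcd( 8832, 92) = 92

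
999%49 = 19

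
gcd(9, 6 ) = 3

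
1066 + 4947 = 6013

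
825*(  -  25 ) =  - 20625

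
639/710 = 9/10 =0.90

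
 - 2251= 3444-5695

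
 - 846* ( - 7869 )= 6657174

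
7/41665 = 7/41665= 0.00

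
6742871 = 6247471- - 495400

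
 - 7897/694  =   - 12 + 431/694 = - 11.38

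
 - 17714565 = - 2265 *7821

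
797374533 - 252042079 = 545332454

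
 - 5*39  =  -195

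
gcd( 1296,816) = 48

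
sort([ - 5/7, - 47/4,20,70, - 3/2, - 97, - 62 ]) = [ - 97,- 62, - 47/4, - 3/2 , - 5/7,20 , 70 ] 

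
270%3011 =270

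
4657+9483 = 14140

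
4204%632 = 412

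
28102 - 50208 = -22106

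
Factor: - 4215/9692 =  - 2^( - 2) * 3^1*5^1 * 281^1 * 2423^(-1) 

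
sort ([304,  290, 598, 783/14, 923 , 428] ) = [ 783/14,290,  304, 428,598,  923]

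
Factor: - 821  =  - 821^1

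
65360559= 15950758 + 49409801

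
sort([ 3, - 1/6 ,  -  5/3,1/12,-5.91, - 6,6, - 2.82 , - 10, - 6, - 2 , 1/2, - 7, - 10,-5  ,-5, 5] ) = [  -  10, - 10,-7, - 6, - 6, - 5.91,-5 ,  -  5, - 2.82, - 2, - 5/3, - 1/6, 1/12, 1/2,3,5,6] 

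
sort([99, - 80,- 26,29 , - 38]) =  [ - 80 , - 38,  -  26,29,  99 ]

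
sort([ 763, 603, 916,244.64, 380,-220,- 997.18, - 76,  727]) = [ - 997.18, - 220, - 76, 244.64, 380,603, 727,  763,916]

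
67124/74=33562/37 = 907.08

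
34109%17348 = 16761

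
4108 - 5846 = -1738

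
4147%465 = 427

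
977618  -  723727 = 253891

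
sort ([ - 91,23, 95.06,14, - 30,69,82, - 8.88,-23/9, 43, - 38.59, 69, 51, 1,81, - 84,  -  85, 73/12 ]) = [ - 91, - 85, - 84, - 38.59, - 30 ,-8.88, - 23/9,  1,73/12,14, 23, 43,51, 69, 69,81, 82,95.06]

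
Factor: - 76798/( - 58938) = 3^(-1 )*11^ (  -  1 )*43^1 = 43/33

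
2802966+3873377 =6676343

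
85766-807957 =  - 722191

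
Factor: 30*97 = 2910 = 2^1*3^1*  5^1*97^1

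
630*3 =1890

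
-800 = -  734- 66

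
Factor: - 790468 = - 2^2*7^2*37^1*109^1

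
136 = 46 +90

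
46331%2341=1852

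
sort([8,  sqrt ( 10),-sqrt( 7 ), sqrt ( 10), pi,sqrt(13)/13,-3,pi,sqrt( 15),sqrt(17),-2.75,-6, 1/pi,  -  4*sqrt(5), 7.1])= [-4* sqrt( 5), - 6,-3, - 2.75, - sqrt( 7), sqrt(13)/13 , 1/pi, pi,pi, sqrt( 10),sqrt(10 ),  sqrt( 15 ), sqrt (17), 7.1,8 ] 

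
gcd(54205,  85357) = 1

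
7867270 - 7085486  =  781784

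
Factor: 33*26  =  2^1*3^1*11^1*13^1 = 858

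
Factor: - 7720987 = -53^1*145679^1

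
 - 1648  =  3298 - 4946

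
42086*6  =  252516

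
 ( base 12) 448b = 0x1DAB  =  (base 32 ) 7DB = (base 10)7595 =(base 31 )7s0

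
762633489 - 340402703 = 422230786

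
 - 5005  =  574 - 5579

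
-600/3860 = -1 +163/193 = - 0.16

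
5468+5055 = 10523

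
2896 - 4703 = -1807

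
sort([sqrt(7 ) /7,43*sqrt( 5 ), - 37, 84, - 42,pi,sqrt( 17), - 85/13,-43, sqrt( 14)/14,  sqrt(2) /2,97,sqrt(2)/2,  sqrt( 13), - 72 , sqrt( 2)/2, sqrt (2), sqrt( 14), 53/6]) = [ - 72, - 43,  -  42, - 37, - 85/13, sqrt(14)/14,sqrt(7 ) /7, sqrt( 2)/2, sqrt ( 2)/2,sqrt( 2 )/2,sqrt( 2), pi, sqrt( 13),sqrt( 14), sqrt(17),53/6,84, 43 * sqrt( 5), 97]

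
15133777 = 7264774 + 7869003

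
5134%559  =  103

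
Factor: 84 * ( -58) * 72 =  - 2^6*3^3*7^1*29^1= -  350784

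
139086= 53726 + 85360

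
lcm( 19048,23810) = 95240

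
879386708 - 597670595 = 281716113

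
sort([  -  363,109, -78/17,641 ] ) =[-363, - 78/17,109,641 ] 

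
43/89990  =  43/89990 = 0.00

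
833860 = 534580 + 299280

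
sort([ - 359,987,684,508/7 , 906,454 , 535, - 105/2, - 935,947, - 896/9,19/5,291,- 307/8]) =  [ - 935, - 359,-896/9, - 105/2, - 307/8,19/5,  508/7,291,454,535,684,906, 947,987] 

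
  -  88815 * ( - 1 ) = 88815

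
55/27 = 2 + 1/27 = 2.04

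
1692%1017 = 675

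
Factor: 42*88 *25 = 92400 = 2^4*3^1*5^2 * 7^1 *11^1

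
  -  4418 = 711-5129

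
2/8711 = 2/8711 = 0.00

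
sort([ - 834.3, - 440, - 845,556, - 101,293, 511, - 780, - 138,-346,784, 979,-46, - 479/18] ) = [ - 845, - 834.3, - 780, - 440, - 346, - 138,  -  101, - 46,-479/18,293,511,556, 784,979]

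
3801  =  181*21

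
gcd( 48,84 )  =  12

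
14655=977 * 15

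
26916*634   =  17064744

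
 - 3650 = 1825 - 5475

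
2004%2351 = 2004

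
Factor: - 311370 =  - 2^1*3^1 * 5^1*97^1* 107^1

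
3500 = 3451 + 49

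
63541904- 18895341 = 44646563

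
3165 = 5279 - 2114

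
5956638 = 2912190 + 3044448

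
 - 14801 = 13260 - 28061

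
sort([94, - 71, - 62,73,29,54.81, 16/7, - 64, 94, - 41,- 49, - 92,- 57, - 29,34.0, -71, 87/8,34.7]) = [  -  92 , - 71,-71, - 64, - 62, - 57,  -  49,-41, - 29, 16/7,  87/8,29, 34.0,  34.7,54.81  ,  73,94,94]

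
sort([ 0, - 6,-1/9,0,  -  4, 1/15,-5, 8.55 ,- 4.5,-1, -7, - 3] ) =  [ - 7, - 6, - 5, - 4.5,-4, - 3, - 1, - 1/9, 0, 0 , 1/15,  8.55 ]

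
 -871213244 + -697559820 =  - 1568773064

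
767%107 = 18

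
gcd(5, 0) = 5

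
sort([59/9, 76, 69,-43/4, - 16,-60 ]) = [ - 60, - 16, - 43/4,59/9,69,76 ]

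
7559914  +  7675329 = 15235243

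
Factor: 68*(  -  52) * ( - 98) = 346528 = 2^5*7^2*13^1 * 17^1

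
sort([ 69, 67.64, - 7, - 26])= [ - 26, - 7,67.64, 69 ]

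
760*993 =754680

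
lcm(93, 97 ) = 9021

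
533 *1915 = 1020695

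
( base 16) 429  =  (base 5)13230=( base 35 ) UF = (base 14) 561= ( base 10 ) 1065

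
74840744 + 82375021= 157215765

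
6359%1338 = 1007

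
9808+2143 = 11951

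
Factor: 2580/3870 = 2^1*3^( - 1) = 2/3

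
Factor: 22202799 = 3^1 * 17^1*435349^1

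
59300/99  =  59300/99 = 598.99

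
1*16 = 16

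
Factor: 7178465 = 5^1*7^1*317^1*647^1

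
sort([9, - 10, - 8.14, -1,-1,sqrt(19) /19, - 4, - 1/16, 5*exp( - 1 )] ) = [ - 10,-8.14, - 4, - 1,  -  1, - 1/16 , sqrt( 19 )/19, 5*exp( - 1),9 ]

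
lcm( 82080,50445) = 4842720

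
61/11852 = 61/11852 = 0.01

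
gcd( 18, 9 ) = 9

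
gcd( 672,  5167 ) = 1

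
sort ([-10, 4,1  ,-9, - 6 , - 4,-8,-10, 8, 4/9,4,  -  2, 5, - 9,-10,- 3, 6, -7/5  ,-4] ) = [-10, - 10, - 10,-9, - 9, - 8,-6,-4,  -  4, - 3, - 2, - 7/5,4/9, 1, 4, 4, 5, 6  ,  8]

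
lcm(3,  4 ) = 12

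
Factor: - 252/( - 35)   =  2^2*3^2*5^( - 1 ) = 36/5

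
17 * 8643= 146931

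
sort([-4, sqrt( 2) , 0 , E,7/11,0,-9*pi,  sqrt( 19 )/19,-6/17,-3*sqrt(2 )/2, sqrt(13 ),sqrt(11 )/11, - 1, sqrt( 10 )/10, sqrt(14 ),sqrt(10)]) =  [-9*pi, - 4, - 3*sqrt( 2)/2,-1,-6/17,  0,0, sqrt(19)/19,  sqrt(11)/11,sqrt(10)/10, 7/11, sqrt(2),E,  sqrt(10) , sqrt( 13),  sqrt(14) ]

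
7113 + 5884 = 12997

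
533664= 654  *816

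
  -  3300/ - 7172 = 75/163 = 0.46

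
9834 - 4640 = 5194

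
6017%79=13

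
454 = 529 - 75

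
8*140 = 1120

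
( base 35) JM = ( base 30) MR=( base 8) 1257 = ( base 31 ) M5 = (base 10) 687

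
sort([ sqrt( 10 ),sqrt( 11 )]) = [ sqrt( 10),sqrt(11) ] 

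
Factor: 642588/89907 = 214196/29969=2^2*23^( - 1)*1303^( - 1)*53549^1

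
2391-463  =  1928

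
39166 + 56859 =96025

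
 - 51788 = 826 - 52614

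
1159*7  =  8113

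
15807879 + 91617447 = 107425326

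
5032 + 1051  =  6083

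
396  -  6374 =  - 5978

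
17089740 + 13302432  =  30392172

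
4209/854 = 69/14 = 4.93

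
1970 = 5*394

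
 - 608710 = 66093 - 674803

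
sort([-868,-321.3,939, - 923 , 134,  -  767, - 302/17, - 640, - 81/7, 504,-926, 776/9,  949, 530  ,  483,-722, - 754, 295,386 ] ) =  [ - 926, - 923 , - 868, - 767, -754, - 722, - 640, - 321.3, - 302/17, - 81/7, 776/9,134, 295, 386, 483,  504, 530, 939, 949 ]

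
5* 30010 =150050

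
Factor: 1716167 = 17^1*  157^1 * 643^1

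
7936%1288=208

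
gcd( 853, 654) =1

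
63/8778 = 3/418 = 0.01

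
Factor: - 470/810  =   - 3^( - 4)*47^1= - 47/81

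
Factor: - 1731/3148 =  - 2^( - 2) * 3^1 *577^1*787^ ( - 1)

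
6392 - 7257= - 865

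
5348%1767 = 47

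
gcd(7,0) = 7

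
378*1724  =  651672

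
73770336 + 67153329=140923665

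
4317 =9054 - 4737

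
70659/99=713+8/11 =713.73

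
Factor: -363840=  -  2^6 *3^1*5^1*379^1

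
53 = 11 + 42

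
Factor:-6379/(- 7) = 7^(-1)*6379^1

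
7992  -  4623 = 3369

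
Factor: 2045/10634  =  5/26 = 2^(-1) * 5^1*13^( - 1 )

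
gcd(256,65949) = 1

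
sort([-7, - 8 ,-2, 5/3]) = [-8,-7,  -  2, 5/3 ] 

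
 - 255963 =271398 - 527361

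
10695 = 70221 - 59526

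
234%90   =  54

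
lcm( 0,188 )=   0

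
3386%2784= 602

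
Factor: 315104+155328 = 2^5*61^1*241^1  =  470432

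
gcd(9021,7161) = 93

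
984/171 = 328/57 = 5.75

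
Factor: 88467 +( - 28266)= 3^2 * 6689^1  =  60201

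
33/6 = 11/2  =  5.50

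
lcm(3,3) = 3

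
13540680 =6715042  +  6825638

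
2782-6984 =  - 4202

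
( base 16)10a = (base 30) 8Q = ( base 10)266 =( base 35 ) 7l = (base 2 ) 100001010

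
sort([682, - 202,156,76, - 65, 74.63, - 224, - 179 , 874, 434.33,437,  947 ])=[ - 224, - 202, - 179, - 65, 74.63,  76,156,434.33,  437,682,874,947] 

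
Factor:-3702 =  - 2^1 * 3^1*617^1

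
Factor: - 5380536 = - 2^3*3^1*7^1*32027^1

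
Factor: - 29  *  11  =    -  319 = -  11^1*29^1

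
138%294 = 138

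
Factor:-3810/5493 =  -2^1*5^1*127^1*1831^( - 1)=- 1270/1831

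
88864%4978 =4238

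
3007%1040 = 927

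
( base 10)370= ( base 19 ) 109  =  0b101110010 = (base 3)111201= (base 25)ek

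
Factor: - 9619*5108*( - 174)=2^3*3^1*29^1*1277^1*9619^1 = 8549290248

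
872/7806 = 436/3903 =0.11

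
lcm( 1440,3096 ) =61920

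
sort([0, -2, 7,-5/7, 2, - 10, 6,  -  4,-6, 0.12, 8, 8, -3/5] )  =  [ - 10,  -  6,  -  4, - 2 ,-5/7 , - 3/5, 0,0.12, 2, 6,  7, 8,8] 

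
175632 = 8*21954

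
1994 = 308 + 1686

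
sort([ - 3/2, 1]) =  [  -  3/2, 1] 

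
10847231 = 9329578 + 1517653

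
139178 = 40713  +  98465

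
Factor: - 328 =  - 2^3*41^1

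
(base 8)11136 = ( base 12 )287A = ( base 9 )6404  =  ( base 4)1021132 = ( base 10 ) 4702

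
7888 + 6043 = 13931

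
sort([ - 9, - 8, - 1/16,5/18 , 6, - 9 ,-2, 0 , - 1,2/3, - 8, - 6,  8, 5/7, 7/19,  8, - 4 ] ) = [ - 9, -9,-8, - 8,  -  6, - 4, - 2, - 1,-1/16,0,5/18, 7/19, 2/3 , 5/7, 6,8,8] 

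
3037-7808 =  - 4771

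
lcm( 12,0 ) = 0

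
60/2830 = 6/283 =0.02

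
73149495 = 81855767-8706272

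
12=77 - 65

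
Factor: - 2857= - 2857^1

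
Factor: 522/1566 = 3^ (-1 ) = 1/3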